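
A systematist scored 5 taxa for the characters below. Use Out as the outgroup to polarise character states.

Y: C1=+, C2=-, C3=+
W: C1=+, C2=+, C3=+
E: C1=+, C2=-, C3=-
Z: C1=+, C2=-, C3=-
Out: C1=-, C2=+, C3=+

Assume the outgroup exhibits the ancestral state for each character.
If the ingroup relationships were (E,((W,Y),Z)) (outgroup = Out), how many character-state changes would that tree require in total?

Map each character onto (E,((W,Y),Z)) (rooted by Out) and count the minimum state changes it requires (Fitch parsimony):
C1: 1; C2: 2; C3: 2.
Total tree length = 5.

5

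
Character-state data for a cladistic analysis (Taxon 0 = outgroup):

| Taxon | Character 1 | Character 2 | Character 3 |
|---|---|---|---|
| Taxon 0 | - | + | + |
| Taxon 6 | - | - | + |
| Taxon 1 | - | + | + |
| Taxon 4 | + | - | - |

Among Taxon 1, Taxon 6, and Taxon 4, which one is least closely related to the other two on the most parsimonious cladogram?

Character polarity is set by the outgroup: the derived state is whichever differs from the outgroup's state, so for Character 2, Character 3 the derived state is '-', and for the remaining characters it is '+'.
Character 1 (derived state '+') is unique to Taxon 4 (autapomorphy; uninformative for grouping).
Character 2 (derived state '-') is shared by Taxon 4 and Taxon 6 — a synapomorphy uniting that clade.
Character 3: derived state '-' in Taxon 4 only — an autapomorphy, so it tells us nothing about relationships among taxa.
Most parsimonious ingroup topology: ((Taxon 6,Taxon 4),Taxon 1).
Taxon 4 and Taxon 6 share a more recent common ancestor with each other than either does with Taxon 1, so Taxon 1 is the least closely related of the three.

Taxon 1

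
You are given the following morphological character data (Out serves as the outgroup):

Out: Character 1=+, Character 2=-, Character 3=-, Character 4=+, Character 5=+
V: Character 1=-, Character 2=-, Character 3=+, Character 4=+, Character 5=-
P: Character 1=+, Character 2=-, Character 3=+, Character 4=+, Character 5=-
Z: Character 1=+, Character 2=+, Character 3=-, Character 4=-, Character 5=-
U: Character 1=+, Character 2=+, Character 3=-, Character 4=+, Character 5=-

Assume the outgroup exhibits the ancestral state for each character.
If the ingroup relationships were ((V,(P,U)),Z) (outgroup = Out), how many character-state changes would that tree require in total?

Map each character onto ((V,(P,U)),Z) (rooted by Out) and count the minimum state changes it requires (Fitch parsimony):
Character 1: 1; Character 2: 2; Character 3: 2; Character 4: 1; Character 5: 1.
Total tree length = 7.

7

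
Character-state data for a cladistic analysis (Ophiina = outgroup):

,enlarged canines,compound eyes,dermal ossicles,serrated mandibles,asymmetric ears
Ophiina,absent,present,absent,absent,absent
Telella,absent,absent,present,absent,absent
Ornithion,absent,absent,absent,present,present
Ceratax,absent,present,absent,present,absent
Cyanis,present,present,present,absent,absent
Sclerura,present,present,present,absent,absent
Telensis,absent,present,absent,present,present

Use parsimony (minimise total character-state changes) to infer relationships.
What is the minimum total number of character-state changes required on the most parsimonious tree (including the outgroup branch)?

Character polarity is set by the outgroup: the derived state is whichever differs from the outgroup's state, so for compound eyes the derived state is 'absent', and for the remaining characters it is 'present'.
Only Cyanis and Sclerura show the derived state 'present' for enlarged canines, supporting them as a clade.
compound eyes (state 'absent') occurs in Ornithion and Telella but conflicts with the nesting implied by the other characters — most parsimoniously interpreted as homoplasy.
dermal ossicles (derived state 'present') is shared by Cyanis, Sclerura, and Telella — a synapomorphy uniting that clade.
serrated mandibles: derived state 'present' in Ceratax, Ornithion, and Telensis only — synapomorphy for {Ceratax, Ornithion, Telensis}.
Only Ornithion and Telensis show the derived state 'present' for asymmetric ears, supporting them as a clade.
Most parsimonious ingroup topology: ((Telella,(Cyanis,Sclerura)),((Ornithion,Telensis),Ceratax)).
Changes per character on this tree: enlarged canines: 1; compound eyes: 2; dermal ossicles: 1; serrated mandibles: 1; asymmetric ears: 1.
Total = 6.

6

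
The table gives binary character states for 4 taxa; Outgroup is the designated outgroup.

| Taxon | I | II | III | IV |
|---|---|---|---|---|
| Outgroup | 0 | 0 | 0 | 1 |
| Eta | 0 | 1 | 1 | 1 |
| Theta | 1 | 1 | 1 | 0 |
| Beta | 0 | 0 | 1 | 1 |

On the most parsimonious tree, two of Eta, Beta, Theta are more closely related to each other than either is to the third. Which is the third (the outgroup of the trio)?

Beta

Character polarity is set by the outgroup: the derived state is whichever differs from the outgroup's state, so for IV the derived state is '0', and for the remaining characters it is '1'.
I: derived state '1' in Theta only — an autapomorphy, so it tells us nothing about relationships among taxa.
Only Eta and Theta show the derived state '1' for II, supporting them as a clade.
III (derived state '1') is shared by all ingroup taxa — unites the whole ingroup.
IV: derived state '0' in Theta only — an autapomorphy, so it tells us nothing about relationships among taxa.
Most parsimonious ingroup topology: ((Eta,Theta),Beta).
Eta and Theta share a more recent common ancestor with each other than either does with Beta, so Beta is the least closely related of the three.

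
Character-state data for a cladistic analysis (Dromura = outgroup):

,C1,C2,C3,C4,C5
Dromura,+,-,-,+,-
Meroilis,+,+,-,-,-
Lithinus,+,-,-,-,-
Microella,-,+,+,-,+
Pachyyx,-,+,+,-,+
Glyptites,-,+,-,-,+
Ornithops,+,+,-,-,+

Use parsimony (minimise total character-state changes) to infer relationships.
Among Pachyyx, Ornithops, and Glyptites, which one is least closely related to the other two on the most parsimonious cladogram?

Character polarity is set by the outgroup: the derived state is whichever differs from the outgroup's state, so for C1, C4 the derived state is '-', and for the remaining characters it is '+'.
Only Glyptites, Microella, and Pachyyx show the derived state '-' for C1, supporting them as a clade.
C2 (derived state '+') is shared by Glyptites, Meroilis, Microella, Ornithops, and Pachyyx — a synapomorphy uniting that clade.
C3 (derived state '+') is shared by Microella and Pachyyx — a synapomorphy uniting that clade.
C4 (derived state '-') is shared by all ingroup taxa — unites the whole ingroup.
C5 (derived state '+') is shared by Glyptites, Microella, Ornithops, and Pachyyx — a synapomorphy uniting that clade.
Most parsimonious ingroup topology: ((Meroilis,(((Microella,Pachyyx),Glyptites),Ornithops)),Lithinus).
Pachyyx and Glyptites share a more recent common ancestor with each other than either does with Ornithops, so Ornithops is the least closely related of the three.

Ornithops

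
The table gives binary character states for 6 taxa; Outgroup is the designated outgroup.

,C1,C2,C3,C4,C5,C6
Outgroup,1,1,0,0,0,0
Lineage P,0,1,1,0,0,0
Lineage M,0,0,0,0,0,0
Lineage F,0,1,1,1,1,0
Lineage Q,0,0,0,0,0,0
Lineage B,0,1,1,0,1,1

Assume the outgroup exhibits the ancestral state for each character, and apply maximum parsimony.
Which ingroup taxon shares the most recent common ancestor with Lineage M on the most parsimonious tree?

Lineage Q

Character polarity is set by the outgroup: the derived state is whichever differs from the outgroup's state, so for C1, C2 the derived state is '0', and for the remaining characters it is '1'.
C1 (derived state '0') is shared by all ingroup taxa — unites the whole ingroup.
Only Lineage M and Lineage Q show the derived state '0' for C2, supporting them as a clade.
Only Lineage B, Lineage F, and Lineage P show the derived state '1' for C3, supporting them as a clade.
C4: derived state '1' in Lineage F only — an autapomorphy, so it tells us nothing about relationships among taxa.
C5 (derived state '1') is shared by Lineage B and Lineage F — a synapomorphy uniting that clade.
C6 (derived state '1') is unique to Lineage B (autapomorphy; uninformative for grouping).
Most parsimonious ingroup topology: ((Lineage P,(Lineage F,Lineage B)),(Lineage M,Lineage Q)).
Lineage M and Lineage Q form a cherry on this tree, so they are sister taxa.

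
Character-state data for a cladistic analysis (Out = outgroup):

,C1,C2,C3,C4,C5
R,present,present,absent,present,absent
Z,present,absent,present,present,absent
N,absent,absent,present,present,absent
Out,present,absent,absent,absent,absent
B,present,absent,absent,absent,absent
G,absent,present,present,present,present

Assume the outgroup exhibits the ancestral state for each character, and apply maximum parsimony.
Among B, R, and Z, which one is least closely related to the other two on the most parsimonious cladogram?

B

Character polarity is set by the outgroup: the derived state is whichever differs from the outgroup's state, so for C1 the derived state is 'absent', and for the remaining characters it is 'present'.
C1 (derived state 'absent') is shared by G and N — a synapomorphy uniting that clade.
C2 (state 'present') occurs in G and R but conflicts with the nesting implied by the other characters — most parsimoniously interpreted as homoplasy.
C3: derived state 'present' in G, N, and Z only — synapomorphy for {G, N, Z}.
C4 (derived state 'present') is shared by G, N, R, and Z — a synapomorphy uniting that clade.
C5: derived state 'present' in G only — an autapomorphy, so it tells us nothing about relationships among taxa.
Most parsimonious ingroup topology: (((Z,(N,G)),R),B).
R and Z share a more recent common ancestor with each other than either does with B, so B is the least closely related of the three.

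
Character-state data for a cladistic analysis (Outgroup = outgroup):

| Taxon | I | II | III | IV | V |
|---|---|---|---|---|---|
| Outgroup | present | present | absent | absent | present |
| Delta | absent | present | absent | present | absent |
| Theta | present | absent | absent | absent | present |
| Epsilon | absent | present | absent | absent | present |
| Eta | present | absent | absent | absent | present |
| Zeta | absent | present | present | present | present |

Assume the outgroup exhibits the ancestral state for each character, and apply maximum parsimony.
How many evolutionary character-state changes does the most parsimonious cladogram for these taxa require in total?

Character polarity is set by the outgroup: the derived state is whichever differs from the outgroup's state, so for I, II, V the derived state is 'absent', and for the remaining characters it is 'present'.
I (derived state 'absent') is shared by Delta, Epsilon, and Zeta — a synapomorphy uniting that clade.
II: derived state 'absent' in Eta and Theta only — synapomorphy for {Eta, Theta}.
III: derived state 'present' in Zeta only — an autapomorphy, so it tells us nothing about relationships among taxa.
IV: derived state 'present' in Delta and Zeta only — synapomorphy for {Delta, Zeta}.
V: derived state 'absent' in Delta only — an autapomorphy, so it tells us nothing about relationships among taxa.
Most parsimonious ingroup topology: ((Theta,Eta),((Zeta,Delta),Epsilon)).
Changes per character on this tree: I: 1; II: 1; III: 1; IV: 1; V: 1.
Total = 5.

5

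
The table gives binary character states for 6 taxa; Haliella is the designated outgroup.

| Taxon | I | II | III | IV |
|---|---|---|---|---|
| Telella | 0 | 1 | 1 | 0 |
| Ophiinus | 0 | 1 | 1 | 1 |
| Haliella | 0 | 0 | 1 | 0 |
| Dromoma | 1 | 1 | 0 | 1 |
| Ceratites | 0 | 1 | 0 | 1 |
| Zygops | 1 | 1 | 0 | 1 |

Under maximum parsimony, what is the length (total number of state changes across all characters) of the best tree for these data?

Character polarity is set by the outgroup: the derived state is whichever differs from the outgroup's state, so for III the derived state is '0', and for the remaining characters it is '1'.
I: derived state '1' in Dromoma and Zygops only — synapomorphy for {Dromoma, Zygops}.
II (derived state '1') is shared by all ingroup taxa — unites the whole ingroup.
III: derived state '0' in Ceratites, Dromoma, and Zygops only — synapomorphy for {Ceratites, Dromoma, Zygops}.
IV (derived state '1') is shared by Ceratites, Dromoma, Ophiinus, and Zygops — a synapomorphy uniting that clade.
Most parsimonious ingroup topology: ((((Dromoma,Zygops),Ceratites),Ophiinus),Telella).
Changes per character on this tree: I: 1; II: 1; III: 1; IV: 1.
Total = 4.

4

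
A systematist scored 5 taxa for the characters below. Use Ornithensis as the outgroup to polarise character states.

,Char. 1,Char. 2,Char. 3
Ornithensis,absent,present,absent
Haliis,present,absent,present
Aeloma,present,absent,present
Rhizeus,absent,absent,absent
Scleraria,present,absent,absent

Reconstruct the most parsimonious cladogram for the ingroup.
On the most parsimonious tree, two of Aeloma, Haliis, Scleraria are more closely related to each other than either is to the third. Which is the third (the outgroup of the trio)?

Character polarity is set by the outgroup: the derived state is whichever differs from the outgroup's state, so for Char. 2 the derived state is 'absent', and for the remaining characters it is 'present'.
Only Aeloma, Haliis, and Scleraria show the derived state 'present' for Char. 1, supporting them as a clade.
All ingroup taxa share the derived state 'absent' for Char. 2; it defines the ingroup but does not resolve relationships within it.
Only Aeloma and Haliis show the derived state 'present' for Char. 3, supporting them as a clade.
Most parsimonious ingroup topology: (((Haliis,Aeloma),Scleraria),Rhizeus).
Haliis and Aeloma share a more recent common ancestor with each other than either does with Scleraria, so Scleraria is the least closely related of the three.

Scleraria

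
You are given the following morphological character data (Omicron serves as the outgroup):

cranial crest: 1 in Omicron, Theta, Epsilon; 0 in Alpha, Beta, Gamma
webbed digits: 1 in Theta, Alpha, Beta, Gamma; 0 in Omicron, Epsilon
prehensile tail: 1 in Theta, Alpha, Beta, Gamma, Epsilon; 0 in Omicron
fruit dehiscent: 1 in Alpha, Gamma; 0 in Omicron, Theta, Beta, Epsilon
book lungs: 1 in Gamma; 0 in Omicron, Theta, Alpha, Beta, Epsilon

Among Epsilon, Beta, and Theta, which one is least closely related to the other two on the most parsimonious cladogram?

Epsilon

Character polarity is set by the outgroup: the derived state is whichever differs from the outgroup's state, so for cranial crest the derived state is '0', and for the remaining characters it is '1'.
Only Alpha, Beta, and Gamma show the derived state '0' for cranial crest, supporting them as a clade.
Only Alpha, Beta, Gamma, and Theta show the derived state '1' for webbed digits, supporting them as a clade.
All ingroup taxa share the derived state '1' for prehensile tail; it defines the ingroup but does not resolve relationships within it.
Only Alpha and Gamma show the derived state '1' for fruit dehiscent, supporting them as a clade.
book lungs (derived state '1') is unique to Gamma (autapomorphy; uninformative for grouping).
Most parsimonious ingroup topology: ((Theta,((Alpha,Gamma),Beta)),Epsilon).
Beta and Theta share a more recent common ancestor with each other than either does with Epsilon, so Epsilon is the least closely related of the three.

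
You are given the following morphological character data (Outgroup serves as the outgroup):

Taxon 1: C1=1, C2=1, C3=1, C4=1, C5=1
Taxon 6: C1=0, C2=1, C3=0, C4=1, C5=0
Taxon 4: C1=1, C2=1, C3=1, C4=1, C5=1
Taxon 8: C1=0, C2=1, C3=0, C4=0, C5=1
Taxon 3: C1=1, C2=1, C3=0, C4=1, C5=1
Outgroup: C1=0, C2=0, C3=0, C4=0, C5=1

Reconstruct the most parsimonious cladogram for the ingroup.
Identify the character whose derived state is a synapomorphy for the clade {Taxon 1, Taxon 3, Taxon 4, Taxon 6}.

C4

Character polarity is set by the outgroup: the derived state is whichever differs from the outgroup's state, so for C5 the derived state is '0', and for the remaining characters it is '1'.
C1: derived state '1' in Taxon 1, Taxon 3, and Taxon 4 only — synapomorphy for {Taxon 1, Taxon 3, Taxon 4}.
All ingroup taxa share the derived state '1' for C2; it defines the ingroup but does not resolve relationships within it.
C3 (derived state '1') is shared by Taxon 1 and Taxon 4 — a synapomorphy uniting that clade.
C4 (derived state '1') is shared by Taxon 1, Taxon 3, Taxon 4, and Taxon 6 — a synapomorphy uniting that clade.
C5: derived state '0' in Taxon 6 only — an autapomorphy, so it tells us nothing about relationships among taxa.
Most parsimonious ingroup topology: ((Taxon 6,((Taxon 4,Taxon 1),Taxon 3)),Taxon 8).
The clade {Taxon 1, Taxon 3, Taxon 4, Taxon 6} is supported by C4: its derived state '1' occurs in exactly those taxa and in no other taxon (including the outgroup).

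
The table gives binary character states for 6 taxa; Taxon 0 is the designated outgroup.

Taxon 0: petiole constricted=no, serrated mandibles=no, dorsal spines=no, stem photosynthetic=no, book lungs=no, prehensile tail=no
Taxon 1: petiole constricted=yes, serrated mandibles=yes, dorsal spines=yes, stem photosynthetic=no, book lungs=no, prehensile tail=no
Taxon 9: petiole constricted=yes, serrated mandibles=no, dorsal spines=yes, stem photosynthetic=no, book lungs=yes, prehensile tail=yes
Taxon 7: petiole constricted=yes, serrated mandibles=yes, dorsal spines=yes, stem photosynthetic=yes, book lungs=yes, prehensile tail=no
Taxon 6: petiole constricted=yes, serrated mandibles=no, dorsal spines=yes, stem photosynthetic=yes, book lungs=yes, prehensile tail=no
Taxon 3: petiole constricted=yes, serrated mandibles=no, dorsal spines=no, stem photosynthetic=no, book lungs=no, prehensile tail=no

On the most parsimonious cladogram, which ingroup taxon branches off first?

The outgroup has state 'no' for every character, so 'yes' is the derived state throughout.
petiole constricted (derived state 'yes') is shared by all ingroup taxa — unites the whole ingroup.
serrated mandibles groups Taxon 1 and Taxon 7, which is incompatible with the clades supported by the remaining characters; treating it as convergent (homoplasy) costs fewer steps than any alternative tree.
dorsal spines: derived state 'yes' in Taxon 1, Taxon 6, Taxon 7, and Taxon 9 only — synapomorphy for {Taxon 1, Taxon 6, Taxon 7, Taxon 9}.
stem photosynthetic (derived state 'yes') is shared by Taxon 6 and Taxon 7 — a synapomorphy uniting that clade.
book lungs (derived state 'yes') is shared by Taxon 6, Taxon 7, and Taxon 9 — a synapomorphy uniting that clade.
prehensile tail (derived state 'yes') is unique to Taxon 9 (autapomorphy; uninformative for grouping).
Most parsimonious ingroup topology: ((Taxon 1,(Taxon 9,(Taxon 7,Taxon 6))),Taxon 3).
Taxon 3 is sister to the clade containing all other ingroup taxa, so it is the earliest-diverging (most basal) ingroup lineage.

Taxon 3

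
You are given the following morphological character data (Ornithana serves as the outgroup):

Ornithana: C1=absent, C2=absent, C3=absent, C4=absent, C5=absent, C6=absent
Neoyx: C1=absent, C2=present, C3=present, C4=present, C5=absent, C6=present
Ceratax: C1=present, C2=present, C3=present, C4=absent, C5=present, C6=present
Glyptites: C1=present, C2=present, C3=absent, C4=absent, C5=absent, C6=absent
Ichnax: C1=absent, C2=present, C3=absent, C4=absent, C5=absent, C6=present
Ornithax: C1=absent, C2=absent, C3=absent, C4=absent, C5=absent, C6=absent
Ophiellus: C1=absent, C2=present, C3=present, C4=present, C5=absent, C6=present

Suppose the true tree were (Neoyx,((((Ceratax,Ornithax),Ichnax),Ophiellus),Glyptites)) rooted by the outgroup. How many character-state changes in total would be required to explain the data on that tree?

Map each character onto (Neoyx,((((Ceratax,Ornithax),Ichnax),Ophiellus),Glyptites)) (rooted by Ornithana) and count the minimum state changes it requires (Fitch parsimony):
C1: 2; C2: 2; C3: 3; C4: 2; C5: 1; C6: 3.
Total tree length = 13.

13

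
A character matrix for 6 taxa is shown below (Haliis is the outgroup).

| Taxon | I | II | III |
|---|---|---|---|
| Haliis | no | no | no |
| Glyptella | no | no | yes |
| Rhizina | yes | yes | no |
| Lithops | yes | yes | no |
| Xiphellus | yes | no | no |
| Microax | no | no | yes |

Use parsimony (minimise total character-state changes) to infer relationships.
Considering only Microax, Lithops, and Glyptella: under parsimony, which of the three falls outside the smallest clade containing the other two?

The outgroup has state 'no' for every character, so 'yes' is the derived state throughout.
Only Lithops, Rhizina, and Xiphellus show the derived state 'yes' for I, supporting them as a clade.
II (derived state 'yes') is shared by Lithops and Rhizina — a synapomorphy uniting that clade.
III (derived state 'yes') is shared by Glyptella and Microax — a synapomorphy uniting that clade.
Most parsimonious ingroup topology: ((Glyptella,Microax),((Rhizina,Lithops),Xiphellus)).
Glyptella and Microax share a more recent common ancestor with each other than either does with Lithops, so Lithops is the least closely related of the three.

Lithops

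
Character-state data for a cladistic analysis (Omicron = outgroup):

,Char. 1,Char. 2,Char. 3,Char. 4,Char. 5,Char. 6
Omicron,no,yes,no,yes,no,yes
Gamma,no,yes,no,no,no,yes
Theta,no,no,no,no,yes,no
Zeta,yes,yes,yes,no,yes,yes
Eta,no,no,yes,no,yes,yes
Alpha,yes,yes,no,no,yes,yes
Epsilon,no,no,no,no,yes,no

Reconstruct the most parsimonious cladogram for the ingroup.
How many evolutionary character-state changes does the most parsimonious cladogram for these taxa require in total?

Character polarity is set by the outgroup: the derived state is whichever differs from the outgroup's state, so for Char. 2, Char. 4, Char. 6 the derived state is 'no', and for the remaining characters it is 'yes'.
Only Alpha and Zeta show the derived state 'yes' for Char. 1, supporting them as a clade.
Only Epsilon, Eta, and Theta show the derived state 'no' for Char. 2, supporting them as a clade.
Char. 3 (state 'yes') occurs in Eta and Zeta but conflicts with the nesting implied by the other characters — most parsimoniously interpreted as homoplasy.
Char. 4 (derived state 'no') is shared by all ingroup taxa — unites the whole ingroup.
Char. 5: derived state 'yes' in Alpha, Epsilon, Eta, Theta, and Zeta only — synapomorphy for {Alpha, Epsilon, Eta, Theta, Zeta}.
Char. 6: derived state 'no' in Epsilon and Theta only — synapomorphy for {Epsilon, Theta}.
Most parsimonious ingroup topology: (Gamma,(((Theta,Epsilon),Eta),(Zeta,Alpha))).
Changes per character on this tree: Char. 1: 1; Char. 2: 1; Char. 3: 2; Char. 4: 1; Char. 5: 1; Char. 6: 1.
Total = 7.

7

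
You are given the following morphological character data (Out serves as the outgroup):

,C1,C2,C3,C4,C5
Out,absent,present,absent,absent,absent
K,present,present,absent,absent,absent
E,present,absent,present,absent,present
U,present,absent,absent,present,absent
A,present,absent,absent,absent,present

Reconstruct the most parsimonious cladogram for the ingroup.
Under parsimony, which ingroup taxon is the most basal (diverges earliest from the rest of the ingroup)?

K

Character polarity is set by the outgroup: the derived state is whichever differs from the outgroup's state, so for C2 the derived state is 'absent', and for the remaining characters it is 'present'.
C1 (derived state 'present') is shared by all ingroup taxa — unites the whole ingroup.
C2 (derived state 'absent') is shared by A, E, and U — a synapomorphy uniting that clade.
C3 (derived state 'present') is unique to E (autapomorphy; uninformative for grouping).
C4 (derived state 'present') is unique to U (autapomorphy; uninformative for grouping).
C5: derived state 'present' in A and E only — synapomorphy for {A, E}.
Most parsimonious ingroup topology: (K,((E,A),U)).
K is sister to the clade containing all other ingroup taxa, so it is the earliest-diverging (most basal) ingroup lineage.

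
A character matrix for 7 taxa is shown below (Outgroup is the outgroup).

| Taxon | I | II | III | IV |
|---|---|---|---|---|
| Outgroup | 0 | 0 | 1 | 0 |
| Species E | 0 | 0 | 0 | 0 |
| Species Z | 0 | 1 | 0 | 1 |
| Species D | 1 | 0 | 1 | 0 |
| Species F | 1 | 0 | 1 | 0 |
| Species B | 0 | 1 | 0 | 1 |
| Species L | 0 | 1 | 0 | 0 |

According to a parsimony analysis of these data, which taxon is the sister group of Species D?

Character polarity is set by the outgroup: the derived state is whichever differs from the outgroup's state, so for III the derived state is '0', and for the remaining characters it is '1'.
I (derived state '1') is shared by Species D and Species F — a synapomorphy uniting that clade.
II (derived state '1') is shared by Species B, Species L, and Species Z — a synapomorphy uniting that clade.
Only Species B, Species E, Species L, and Species Z show the derived state '0' for III, supporting them as a clade.
Only Species B and Species Z show the derived state '1' for IV, supporting them as a clade.
Most parsimonious ingroup topology: ((Species E,((Species Z,Species B),Species L)),(Species D,Species F)).
Species D and Species F form a cherry on this tree, so they are sister taxa.

Species F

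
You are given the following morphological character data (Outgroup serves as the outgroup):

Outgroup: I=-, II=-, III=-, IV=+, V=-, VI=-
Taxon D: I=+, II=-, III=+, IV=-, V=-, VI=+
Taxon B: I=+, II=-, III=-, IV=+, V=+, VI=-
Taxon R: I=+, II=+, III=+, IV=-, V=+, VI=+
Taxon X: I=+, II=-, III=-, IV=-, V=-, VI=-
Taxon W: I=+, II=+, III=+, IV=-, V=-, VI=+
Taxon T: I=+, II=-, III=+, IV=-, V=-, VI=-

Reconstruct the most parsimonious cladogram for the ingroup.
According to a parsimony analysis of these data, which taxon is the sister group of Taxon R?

Taxon W

Character polarity is set by the outgroup: the derived state is whichever differs from the outgroup's state, so for IV the derived state is '-', and for the remaining characters it is '+'.
All ingroup taxa share the derived state '+' for I; it defines the ingroup but does not resolve relationships within it.
Only Taxon R and Taxon W show the derived state '+' for II, supporting them as a clade.
Only Taxon D, Taxon R, Taxon T, and Taxon W show the derived state '+' for III, supporting them as a clade.
IV (derived state '-') is shared by Taxon D, Taxon R, Taxon T, Taxon W, and Taxon X — a synapomorphy uniting that clade.
V (state '+') occurs in Taxon B and Taxon R but conflicts with the nesting implied by the other characters — most parsimoniously interpreted as homoplasy.
VI: derived state '+' in Taxon D, Taxon R, and Taxon W only — synapomorphy for {Taxon D, Taxon R, Taxon W}.
Most parsimonious ingroup topology: ((((Taxon D,(Taxon R,Taxon W)),Taxon T),Taxon X),Taxon B).
Taxon R and Taxon W form a cherry on this tree, so they are sister taxa.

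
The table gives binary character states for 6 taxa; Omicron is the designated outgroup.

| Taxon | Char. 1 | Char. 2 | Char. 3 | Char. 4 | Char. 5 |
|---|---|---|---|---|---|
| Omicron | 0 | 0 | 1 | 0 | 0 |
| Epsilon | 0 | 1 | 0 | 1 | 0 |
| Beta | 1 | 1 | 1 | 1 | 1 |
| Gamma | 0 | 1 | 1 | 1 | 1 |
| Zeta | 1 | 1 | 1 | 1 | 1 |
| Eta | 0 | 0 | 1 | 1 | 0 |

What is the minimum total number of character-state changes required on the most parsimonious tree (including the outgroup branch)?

Character polarity is set by the outgroup: the derived state is whichever differs from the outgroup's state, so for Char. 3 the derived state is '0', and for the remaining characters it is '1'.
Char. 1: derived state '1' in Beta and Zeta only — synapomorphy for {Beta, Zeta}.
Only Beta, Epsilon, Gamma, and Zeta show the derived state '1' for Char. 2, supporting them as a clade.
Char. 3 (derived state '0') is unique to Epsilon (autapomorphy; uninformative for grouping).
Char. 4 (derived state '1') is shared by all ingroup taxa — unites the whole ingroup.
Char. 5 (derived state '1') is shared by Beta, Gamma, and Zeta — a synapomorphy uniting that clade.
Most parsimonious ingroup topology: ((Epsilon,((Beta,Zeta),Gamma)),Eta).
Changes per character on this tree: Char. 1: 1; Char. 2: 1; Char. 3: 1; Char. 4: 1; Char. 5: 1.
Total = 5.

5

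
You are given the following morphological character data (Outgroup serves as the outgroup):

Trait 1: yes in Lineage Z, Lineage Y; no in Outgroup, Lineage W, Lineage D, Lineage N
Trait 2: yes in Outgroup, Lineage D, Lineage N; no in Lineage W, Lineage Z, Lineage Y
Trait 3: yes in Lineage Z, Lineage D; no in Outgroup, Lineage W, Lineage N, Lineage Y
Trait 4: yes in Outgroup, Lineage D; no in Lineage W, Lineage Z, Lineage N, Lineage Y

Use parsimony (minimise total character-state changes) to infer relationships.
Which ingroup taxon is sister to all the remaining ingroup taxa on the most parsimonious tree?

Lineage D

Character polarity is set by the outgroup: the derived state is whichever differs from the outgroup's state, so for Trait 2, Trait 4 the derived state is 'no', and for the remaining characters it is 'yes'.
Only Lineage Y and Lineage Z show the derived state 'yes' for Trait 1, supporting them as a clade.
Only Lineage W, Lineage Y, and Lineage Z show the derived state 'no' for Trait 2, supporting them as a clade.
Trait 3 (state 'yes') occurs in Lineage D and Lineage Z but conflicts with the nesting implied by the other characters — most parsimoniously interpreted as homoplasy.
Trait 4 (derived state 'no') is shared by Lineage N, Lineage W, Lineage Y, and Lineage Z — a synapomorphy uniting that clade.
Most parsimonious ingroup topology: (((Lineage W,(Lineage Z,Lineage Y)),Lineage N),Lineage D).
Lineage D is sister to the clade containing all other ingroup taxa, so it is the earliest-diverging (most basal) ingroup lineage.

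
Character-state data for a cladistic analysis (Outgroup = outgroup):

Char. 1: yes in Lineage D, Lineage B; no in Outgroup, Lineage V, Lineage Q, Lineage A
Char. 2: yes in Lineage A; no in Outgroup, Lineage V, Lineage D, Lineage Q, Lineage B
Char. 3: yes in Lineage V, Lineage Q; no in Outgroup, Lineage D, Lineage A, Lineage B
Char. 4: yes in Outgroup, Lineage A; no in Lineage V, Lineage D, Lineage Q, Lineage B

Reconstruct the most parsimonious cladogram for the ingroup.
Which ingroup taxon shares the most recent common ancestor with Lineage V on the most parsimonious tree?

Lineage Q

Character polarity is set by the outgroup: the derived state is whichever differs from the outgroup's state, so for Char. 4 the derived state is 'no', and for the remaining characters it is 'yes'.
Char. 1 (derived state 'yes') is shared by Lineage B and Lineage D — a synapomorphy uniting that clade.
Char. 2 (derived state 'yes') is unique to Lineage A (autapomorphy; uninformative for grouping).
Char. 3 (derived state 'yes') is shared by Lineage Q and Lineage V — a synapomorphy uniting that clade.
Char. 4: derived state 'no' in Lineage B, Lineage D, Lineage Q, and Lineage V only — synapomorphy for {Lineage B, Lineage D, Lineage Q, Lineage V}.
Most parsimonious ingroup topology: (((Lineage V,Lineage Q),(Lineage D,Lineage B)),Lineage A).
Lineage V and Lineage Q form a cherry on this tree, so they are sister taxa.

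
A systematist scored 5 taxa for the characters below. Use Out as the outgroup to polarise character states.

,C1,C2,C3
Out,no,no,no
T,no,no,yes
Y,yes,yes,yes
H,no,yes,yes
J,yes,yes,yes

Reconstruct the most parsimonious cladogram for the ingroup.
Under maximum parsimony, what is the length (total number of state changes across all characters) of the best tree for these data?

3

The outgroup has state 'no' for every character, so 'yes' is the derived state throughout.
C1: derived state 'yes' in J and Y only — synapomorphy for {J, Y}.
Only H, J, and Y show the derived state 'yes' for C2, supporting them as a clade.
All ingroup taxa share the derived state 'yes' for C3; it defines the ingroup but does not resolve relationships within it.
Most parsimonious ingroup topology: (T,((Y,J),H)).
Changes per character on this tree: C1: 1; C2: 1; C3: 1.
Total = 3.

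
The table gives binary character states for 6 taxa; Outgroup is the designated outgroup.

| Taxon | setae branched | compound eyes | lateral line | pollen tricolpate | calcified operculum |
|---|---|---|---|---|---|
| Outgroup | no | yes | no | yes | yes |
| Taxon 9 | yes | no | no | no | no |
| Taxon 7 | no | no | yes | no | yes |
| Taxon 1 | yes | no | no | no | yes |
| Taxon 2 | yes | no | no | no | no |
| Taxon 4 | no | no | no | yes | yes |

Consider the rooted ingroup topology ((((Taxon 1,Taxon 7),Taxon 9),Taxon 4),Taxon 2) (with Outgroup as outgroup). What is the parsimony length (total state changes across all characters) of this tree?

Map each character onto ((((Taxon 1,Taxon 7),Taxon 9),Taxon 4),Taxon 2) (rooted by Outgroup) and count the minimum state changes it requires (Fitch parsimony):
setae branched: 3; compound eyes: 1; lateral line: 1; pollen tricolpate: 2; calcified operculum: 2.
Total tree length = 9.

9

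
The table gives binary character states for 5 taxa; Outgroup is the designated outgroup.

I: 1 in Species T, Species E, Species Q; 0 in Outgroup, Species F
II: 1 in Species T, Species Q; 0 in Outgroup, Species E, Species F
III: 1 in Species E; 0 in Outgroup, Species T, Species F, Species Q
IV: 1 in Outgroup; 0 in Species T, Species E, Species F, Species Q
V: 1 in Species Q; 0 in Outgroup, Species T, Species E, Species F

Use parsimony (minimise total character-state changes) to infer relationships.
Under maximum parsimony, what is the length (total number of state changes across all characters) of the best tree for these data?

5

Character polarity is set by the outgroup: the derived state is whichever differs from the outgroup's state, so for IV the derived state is '0', and for the remaining characters it is '1'.
Only Species E, Species Q, and Species T show the derived state '1' for I, supporting them as a clade.
II: derived state '1' in Species Q and Species T only — synapomorphy for {Species Q, Species T}.
III: derived state '1' in Species E only — an autapomorphy, so it tells us nothing about relationships among taxa.
All ingroup taxa share the derived state '0' for IV; it defines the ingroup but does not resolve relationships within it.
V: derived state '1' in Species Q only — an autapomorphy, so it tells us nothing about relationships among taxa.
Most parsimonious ingroup topology: (((Species T,Species Q),Species E),Species F).
Changes per character on this tree: I: 1; II: 1; III: 1; IV: 1; V: 1.
Total = 5.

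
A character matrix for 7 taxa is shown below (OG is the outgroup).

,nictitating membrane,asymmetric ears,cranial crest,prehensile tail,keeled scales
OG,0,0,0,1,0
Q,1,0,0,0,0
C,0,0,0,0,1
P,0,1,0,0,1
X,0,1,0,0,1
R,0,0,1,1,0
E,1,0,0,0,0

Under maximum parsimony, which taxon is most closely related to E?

Q

Character polarity is set by the outgroup: the derived state is whichever differs from the outgroup's state, so for prehensile tail the derived state is '0', and for the remaining characters it is '1'.
Only E and Q show the derived state '1' for nictitating membrane, supporting them as a clade.
asymmetric ears: derived state '1' in P and X only — synapomorphy for {P, X}.
cranial crest: derived state '1' in R only — an autapomorphy, so it tells us nothing about relationships among taxa.
prehensile tail (derived state '0') is shared by C, E, P, Q, and X — a synapomorphy uniting that clade.
keeled scales: derived state '1' in C, P, and X only — synapomorphy for {C, P, X}.
Most parsimonious ingroup topology: (((Q,E),(C,(P,X))),R).
E and Q form a cherry on this tree, so they are sister taxa.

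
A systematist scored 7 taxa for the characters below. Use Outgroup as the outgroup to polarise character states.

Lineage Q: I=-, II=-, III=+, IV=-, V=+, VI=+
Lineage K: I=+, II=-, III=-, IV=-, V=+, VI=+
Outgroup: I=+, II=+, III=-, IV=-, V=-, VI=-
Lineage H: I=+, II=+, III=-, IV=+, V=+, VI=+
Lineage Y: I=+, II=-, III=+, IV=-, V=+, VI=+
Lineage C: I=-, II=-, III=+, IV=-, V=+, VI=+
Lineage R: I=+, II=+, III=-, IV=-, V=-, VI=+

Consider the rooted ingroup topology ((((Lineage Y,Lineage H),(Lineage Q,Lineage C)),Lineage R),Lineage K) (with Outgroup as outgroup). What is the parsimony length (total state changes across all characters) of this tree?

10

Map each character onto ((((Lineage Y,Lineage H),(Lineage Q,Lineage C)),Lineage R),Lineage K) (rooted by Outgroup) and count the minimum state changes it requires (Fitch parsimony):
I: 1; II: 3; III: 2; IV: 1; V: 2; VI: 1.
Total tree length = 10.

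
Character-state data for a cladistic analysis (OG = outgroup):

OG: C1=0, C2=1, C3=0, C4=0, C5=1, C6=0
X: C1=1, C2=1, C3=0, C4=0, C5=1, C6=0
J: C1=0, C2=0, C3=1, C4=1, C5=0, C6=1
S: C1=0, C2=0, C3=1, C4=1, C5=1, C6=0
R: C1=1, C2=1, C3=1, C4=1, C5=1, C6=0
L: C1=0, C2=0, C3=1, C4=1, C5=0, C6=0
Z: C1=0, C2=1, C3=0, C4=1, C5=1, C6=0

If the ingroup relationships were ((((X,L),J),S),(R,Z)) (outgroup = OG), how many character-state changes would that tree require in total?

12

Map each character onto ((((X,L),J),S),(R,Z)) (rooted by OG) and count the minimum state changes it requires (Fitch parsimony):
C1: 2; C2: 2; C3: 3; C4: 2; C5: 2; C6: 1.
Total tree length = 12.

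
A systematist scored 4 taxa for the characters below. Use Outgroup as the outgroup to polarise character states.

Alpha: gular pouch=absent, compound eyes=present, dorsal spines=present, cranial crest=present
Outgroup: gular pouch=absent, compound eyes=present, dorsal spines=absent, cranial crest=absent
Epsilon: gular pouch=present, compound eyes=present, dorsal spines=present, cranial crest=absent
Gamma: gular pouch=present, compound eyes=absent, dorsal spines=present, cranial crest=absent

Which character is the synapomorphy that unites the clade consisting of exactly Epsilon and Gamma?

gular pouch

Character polarity is set by the outgroup: the derived state is whichever differs from the outgroup's state, so for compound eyes the derived state is 'absent', and for the remaining characters it is 'present'.
gular pouch: derived state 'present' in Epsilon and Gamma only — synapomorphy for {Epsilon, Gamma}.
compound eyes (derived state 'absent') is unique to Gamma (autapomorphy; uninformative for grouping).
All ingroup taxa share the derived state 'present' for dorsal spines; it defines the ingroup but does not resolve relationships within it.
cranial crest: derived state 'present' in Alpha only — an autapomorphy, so it tells us nothing about relationships among taxa.
Most parsimonious ingroup topology: ((Gamma,Epsilon),Alpha).
The clade {Epsilon, Gamma} is supported by gular pouch: its derived state 'present' occurs in exactly those taxa and in no other taxon (including the outgroup).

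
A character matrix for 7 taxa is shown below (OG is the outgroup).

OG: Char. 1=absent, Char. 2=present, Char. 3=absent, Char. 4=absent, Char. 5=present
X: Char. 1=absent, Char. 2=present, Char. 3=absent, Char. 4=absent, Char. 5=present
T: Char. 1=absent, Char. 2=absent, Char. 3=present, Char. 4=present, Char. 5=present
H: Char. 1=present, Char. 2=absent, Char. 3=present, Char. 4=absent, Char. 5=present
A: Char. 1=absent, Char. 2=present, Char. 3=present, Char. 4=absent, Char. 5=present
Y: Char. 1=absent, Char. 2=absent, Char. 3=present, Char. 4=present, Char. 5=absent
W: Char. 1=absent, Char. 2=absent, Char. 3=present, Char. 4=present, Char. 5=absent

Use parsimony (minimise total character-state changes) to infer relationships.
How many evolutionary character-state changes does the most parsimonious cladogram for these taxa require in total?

Character polarity is set by the outgroup: the derived state is whichever differs from the outgroup's state, so for Char. 2, Char. 5 the derived state is 'absent', and for the remaining characters it is 'present'.
Char. 1 (derived state 'present') is unique to H (autapomorphy; uninformative for grouping).
Char. 2: derived state 'absent' in H, T, W, and Y only — synapomorphy for {H, T, W, Y}.
Only A, H, T, W, and Y show the derived state 'present' for Char. 3, supporting them as a clade.
Only T, W, and Y show the derived state 'present' for Char. 4, supporting them as a clade.
Char. 5 (derived state 'absent') is shared by W and Y — a synapomorphy uniting that clade.
Most parsimonious ingroup topology: (X,(((T,(Y,W)),H),A)).
Changes per character on this tree: Char. 1: 1; Char. 2: 1; Char. 3: 1; Char. 4: 1; Char. 5: 1.
Total = 5.

5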